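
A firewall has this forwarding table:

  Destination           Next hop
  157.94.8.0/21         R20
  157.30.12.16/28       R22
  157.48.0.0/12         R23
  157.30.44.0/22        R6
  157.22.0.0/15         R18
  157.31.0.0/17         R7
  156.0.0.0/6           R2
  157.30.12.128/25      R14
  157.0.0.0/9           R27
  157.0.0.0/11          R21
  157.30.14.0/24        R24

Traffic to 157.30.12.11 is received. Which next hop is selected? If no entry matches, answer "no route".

Routes whose prefix contains 157.30.12.11:
  156.0.0.0/6 (156.0.0.0 - 159.255.255.255) -> R2
  157.0.0.0/9 (157.0.0.0 - 157.127.255.255) -> R27
  157.0.0.0/11 (157.0.0.0 - 157.31.255.255) -> R21
More-specific entries that do NOT match:
  157.30.12.16/28 (157.30.12.16 - 157.30.12.31) does not contain 157.30.12.11
  157.30.12.128/25 (157.30.12.128 - 157.30.12.255) does not contain 157.30.12.11
  157.30.14.0/24 (157.30.14.0 - 157.30.14.255) does not contain 157.30.12.11
  157.30.44.0/22 (157.30.44.0 - 157.30.47.255) does not contain 157.30.12.11
  157.94.8.0/21 (157.94.8.0 - 157.94.15.255) does not contain 157.30.12.11
  157.31.0.0/17 (157.31.0.0 - 157.31.127.255) does not contain 157.30.12.11
  157.22.0.0/15 (157.22.0.0 - 157.23.255.255) does not contain 157.30.12.11
  157.48.0.0/12 (157.48.0.0 - 157.63.255.255) does not contain 157.30.12.11
Longest matching prefix is /11 -> next hop R21.

R21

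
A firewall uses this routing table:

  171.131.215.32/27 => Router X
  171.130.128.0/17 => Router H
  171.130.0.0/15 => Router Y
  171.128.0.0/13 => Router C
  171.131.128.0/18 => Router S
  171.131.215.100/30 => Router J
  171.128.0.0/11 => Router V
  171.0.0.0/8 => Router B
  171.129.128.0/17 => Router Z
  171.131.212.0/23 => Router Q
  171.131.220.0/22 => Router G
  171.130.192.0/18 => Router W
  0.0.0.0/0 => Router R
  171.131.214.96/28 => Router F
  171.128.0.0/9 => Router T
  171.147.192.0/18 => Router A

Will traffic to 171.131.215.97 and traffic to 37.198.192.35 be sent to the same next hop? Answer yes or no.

171.131.215.97: longest match 171.130.0.0/15 -> Router Y
37.198.192.35: longest match 0.0.0.0/0 -> Router R

no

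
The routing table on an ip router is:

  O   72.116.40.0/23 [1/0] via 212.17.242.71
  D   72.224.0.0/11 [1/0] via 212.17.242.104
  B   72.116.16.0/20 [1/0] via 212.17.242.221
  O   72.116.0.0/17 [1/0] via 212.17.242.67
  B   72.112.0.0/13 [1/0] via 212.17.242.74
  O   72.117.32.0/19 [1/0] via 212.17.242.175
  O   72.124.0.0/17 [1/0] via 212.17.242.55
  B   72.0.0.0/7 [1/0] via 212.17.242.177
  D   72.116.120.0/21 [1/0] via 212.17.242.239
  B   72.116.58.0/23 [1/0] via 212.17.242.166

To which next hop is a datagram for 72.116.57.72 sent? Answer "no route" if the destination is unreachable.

Routes whose prefix contains 72.116.57.72:
  72.0.0.0/7 (72.0.0.0 - 73.255.255.255) -> 212.17.242.177
  72.112.0.0/13 (72.112.0.0 - 72.119.255.255) -> 212.17.242.74
  72.116.0.0/17 (72.116.0.0 - 72.116.127.255) -> 212.17.242.67
More-specific entries that do NOT match:
  72.116.40.0/23 (72.116.40.0 - 72.116.41.255) does not contain 72.116.57.72
  72.116.58.0/23 (72.116.58.0 - 72.116.59.255) does not contain 72.116.57.72
  72.116.120.0/21 (72.116.120.0 - 72.116.127.255) does not contain 72.116.57.72
  72.116.16.0/20 (72.116.16.0 - 72.116.31.255) does not contain 72.116.57.72
  72.117.32.0/19 (72.117.32.0 - 72.117.63.255) does not contain 72.116.57.72
Longest matching prefix is /17 -> next hop 212.17.242.67.

212.17.242.67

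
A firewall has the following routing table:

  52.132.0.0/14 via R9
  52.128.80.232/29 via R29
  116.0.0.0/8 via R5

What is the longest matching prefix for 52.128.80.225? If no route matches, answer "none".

52.128.80.225 is outside every listed prefix and there is no default route.

none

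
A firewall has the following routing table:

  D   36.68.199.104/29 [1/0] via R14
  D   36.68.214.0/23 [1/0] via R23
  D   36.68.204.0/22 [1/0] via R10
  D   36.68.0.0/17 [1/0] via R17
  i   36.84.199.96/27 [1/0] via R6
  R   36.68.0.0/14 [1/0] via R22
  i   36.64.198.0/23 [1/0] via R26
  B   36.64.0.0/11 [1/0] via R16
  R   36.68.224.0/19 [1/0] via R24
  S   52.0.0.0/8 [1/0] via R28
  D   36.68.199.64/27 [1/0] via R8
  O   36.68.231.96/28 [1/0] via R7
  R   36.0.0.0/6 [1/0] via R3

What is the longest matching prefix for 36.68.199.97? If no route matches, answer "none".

36.68.0.0/14

Entries matching 36.68.199.97:
  36.0.0.0/6 (36.0.0.0 - 39.255.255.255)
  36.64.0.0/11 (36.64.0.0 - 36.95.255.255)
  36.68.0.0/14 (36.68.0.0 - 36.71.255.255)
Most specific is 36.68.0.0/14.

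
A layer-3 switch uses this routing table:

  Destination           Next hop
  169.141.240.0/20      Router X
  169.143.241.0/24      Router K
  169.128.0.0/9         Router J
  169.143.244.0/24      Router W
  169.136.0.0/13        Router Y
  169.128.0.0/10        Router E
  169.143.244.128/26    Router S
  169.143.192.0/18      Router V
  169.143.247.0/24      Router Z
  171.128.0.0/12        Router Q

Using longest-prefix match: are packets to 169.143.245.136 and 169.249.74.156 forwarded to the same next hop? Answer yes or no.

no

169.143.245.136: longest match 169.143.192.0/18 -> Router V
169.249.74.156: longest match 169.128.0.0/9 -> Router J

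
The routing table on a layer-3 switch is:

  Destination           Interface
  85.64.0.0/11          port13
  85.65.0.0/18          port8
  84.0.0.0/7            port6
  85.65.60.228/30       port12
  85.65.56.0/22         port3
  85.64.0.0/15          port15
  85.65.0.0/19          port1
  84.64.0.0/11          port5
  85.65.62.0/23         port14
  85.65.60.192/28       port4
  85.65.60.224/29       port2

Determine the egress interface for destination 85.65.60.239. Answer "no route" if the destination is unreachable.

port8

Routes whose prefix contains 85.65.60.239:
  84.0.0.0/7 (84.0.0.0 - 85.255.255.255) -> port6
  85.64.0.0/11 (85.64.0.0 - 85.95.255.255) -> port13
  85.64.0.0/15 (85.64.0.0 - 85.65.255.255) -> port15
  85.65.0.0/18 (85.65.0.0 - 85.65.63.255) -> port8
More-specific entries that do NOT match:
  85.65.60.228/30 (85.65.60.228 - 85.65.60.231) does not contain 85.65.60.239
  85.65.60.224/29 (85.65.60.224 - 85.65.60.231) does not contain 85.65.60.239
  85.65.60.192/28 (85.65.60.192 - 85.65.60.207) does not contain 85.65.60.239
  85.65.62.0/23 (85.65.62.0 - 85.65.63.255) does not contain 85.65.60.239
  85.65.56.0/22 (85.65.56.0 - 85.65.59.255) does not contain 85.65.60.239
  85.65.0.0/19 (85.65.0.0 - 85.65.31.255) does not contain 85.65.60.239
Longest matching prefix is /18 -> interface port8.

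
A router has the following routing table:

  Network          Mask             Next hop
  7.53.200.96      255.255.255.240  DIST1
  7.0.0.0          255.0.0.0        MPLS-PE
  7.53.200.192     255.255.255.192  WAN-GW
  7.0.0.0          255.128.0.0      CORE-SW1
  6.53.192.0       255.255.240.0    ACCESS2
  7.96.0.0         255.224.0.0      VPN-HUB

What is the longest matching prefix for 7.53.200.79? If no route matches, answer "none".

Entries matching 7.53.200.79:
  7.0.0.0/8 (7.0.0.0 - 7.255.255.255)
  7.0.0.0/9 (7.0.0.0 - 7.127.255.255)
Most specific is 7.0.0.0/9.

7.0.0.0/9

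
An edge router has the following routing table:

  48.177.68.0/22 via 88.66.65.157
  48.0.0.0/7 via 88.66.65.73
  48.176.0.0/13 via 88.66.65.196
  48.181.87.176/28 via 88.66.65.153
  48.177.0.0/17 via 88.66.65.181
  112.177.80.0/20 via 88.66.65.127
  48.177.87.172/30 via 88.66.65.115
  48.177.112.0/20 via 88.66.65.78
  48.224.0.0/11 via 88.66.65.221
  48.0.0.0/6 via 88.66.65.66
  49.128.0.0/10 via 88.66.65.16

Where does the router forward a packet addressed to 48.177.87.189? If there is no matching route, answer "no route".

88.66.65.181

Routes whose prefix contains 48.177.87.189:
  48.0.0.0/6 (48.0.0.0 - 51.255.255.255) -> 88.66.65.66
  48.0.0.0/7 (48.0.0.0 - 49.255.255.255) -> 88.66.65.73
  48.176.0.0/13 (48.176.0.0 - 48.183.255.255) -> 88.66.65.196
  48.177.0.0/17 (48.177.0.0 - 48.177.127.255) -> 88.66.65.181
More-specific entries that do NOT match:
  48.177.87.172/30 (48.177.87.172 - 48.177.87.175) does not contain 48.177.87.189
  48.181.87.176/28 (48.181.87.176 - 48.181.87.191) does not contain 48.177.87.189
  48.177.68.0/22 (48.177.68.0 - 48.177.71.255) does not contain 48.177.87.189
  112.177.80.0/20 (112.177.80.0 - 112.177.95.255) does not contain 48.177.87.189
  48.177.112.0/20 (48.177.112.0 - 48.177.127.255) does not contain 48.177.87.189
Longest matching prefix is /17 -> next hop 88.66.65.181.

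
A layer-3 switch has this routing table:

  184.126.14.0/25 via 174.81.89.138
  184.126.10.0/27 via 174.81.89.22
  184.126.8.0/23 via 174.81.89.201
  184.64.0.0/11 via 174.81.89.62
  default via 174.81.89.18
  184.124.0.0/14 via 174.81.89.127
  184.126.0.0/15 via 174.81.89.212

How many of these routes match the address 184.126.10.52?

Prefixes containing 184.126.10.52:
  0.0.0.0/0 (default, matches everything)
  184.124.0.0/14 (184.124.0.0 - 184.127.255.255)
  184.126.0.0/15 (184.126.0.0 - 184.127.255.255)
Total matching entries: 3.

3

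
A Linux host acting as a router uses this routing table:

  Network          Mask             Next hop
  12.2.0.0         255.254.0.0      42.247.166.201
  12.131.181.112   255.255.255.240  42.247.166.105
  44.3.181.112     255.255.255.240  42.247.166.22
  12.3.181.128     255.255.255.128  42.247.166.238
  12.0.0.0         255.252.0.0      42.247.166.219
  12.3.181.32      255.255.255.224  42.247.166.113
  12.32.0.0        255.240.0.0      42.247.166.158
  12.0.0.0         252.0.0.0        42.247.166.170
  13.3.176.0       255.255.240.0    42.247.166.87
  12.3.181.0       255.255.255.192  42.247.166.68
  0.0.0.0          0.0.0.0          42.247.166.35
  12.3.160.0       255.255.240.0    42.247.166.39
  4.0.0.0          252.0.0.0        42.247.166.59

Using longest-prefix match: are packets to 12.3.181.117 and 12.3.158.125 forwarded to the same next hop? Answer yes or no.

12.3.181.117: longest match 12.2.0.0/15 -> 42.247.166.201
12.3.158.125: longest match 12.2.0.0/15 -> 42.247.166.201

yes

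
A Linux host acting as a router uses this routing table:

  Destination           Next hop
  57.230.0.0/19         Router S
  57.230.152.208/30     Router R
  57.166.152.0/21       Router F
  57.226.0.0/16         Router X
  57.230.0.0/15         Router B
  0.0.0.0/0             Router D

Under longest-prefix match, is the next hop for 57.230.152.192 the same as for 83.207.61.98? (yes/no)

57.230.152.192: longest match 57.230.0.0/15 -> Router B
83.207.61.98: longest match 0.0.0.0/0 -> Router D

no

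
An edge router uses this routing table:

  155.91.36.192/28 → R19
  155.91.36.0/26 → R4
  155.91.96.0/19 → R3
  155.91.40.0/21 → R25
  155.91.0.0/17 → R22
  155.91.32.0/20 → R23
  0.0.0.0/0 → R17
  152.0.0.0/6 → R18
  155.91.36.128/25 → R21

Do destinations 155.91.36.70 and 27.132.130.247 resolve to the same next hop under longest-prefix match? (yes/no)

no

155.91.36.70: longest match 155.91.32.0/20 -> R23
27.132.130.247: longest match 0.0.0.0/0 -> R17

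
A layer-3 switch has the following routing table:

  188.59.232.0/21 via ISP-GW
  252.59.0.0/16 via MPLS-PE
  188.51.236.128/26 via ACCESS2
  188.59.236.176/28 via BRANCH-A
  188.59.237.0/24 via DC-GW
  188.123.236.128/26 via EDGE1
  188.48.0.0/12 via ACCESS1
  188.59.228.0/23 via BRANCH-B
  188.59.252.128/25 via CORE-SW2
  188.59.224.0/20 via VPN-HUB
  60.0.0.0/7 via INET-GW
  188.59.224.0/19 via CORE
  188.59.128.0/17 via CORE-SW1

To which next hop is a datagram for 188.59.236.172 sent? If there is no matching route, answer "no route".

ISP-GW

Routes whose prefix contains 188.59.236.172:
  188.48.0.0/12 (188.48.0.0 - 188.63.255.255) -> ACCESS1
  188.59.128.0/17 (188.59.128.0 - 188.59.255.255) -> CORE-SW1
  188.59.224.0/19 (188.59.224.0 - 188.59.255.255) -> CORE
  188.59.224.0/20 (188.59.224.0 - 188.59.239.255) -> VPN-HUB
  188.59.232.0/21 (188.59.232.0 - 188.59.239.255) -> ISP-GW
More-specific entries that do NOT match:
  188.59.236.176/28 (188.59.236.176 - 188.59.236.191) does not contain 188.59.236.172
  188.51.236.128/26 (188.51.236.128 - 188.51.236.191) does not contain 188.59.236.172
  188.123.236.128/26 (188.123.236.128 - 188.123.236.191) does not contain 188.59.236.172
  188.59.252.128/25 (188.59.252.128 - 188.59.252.255) does not contain 188.59.236.172
  188.59.237.0/24 (188.59.237.0 - 188.59.237.255) does not contain 188.59.236.172
  188.59.228.0/23 (188.59.228.0 - 188.59.229.255) does not contain 188.59.236.172
Longest matching prefix is /21 -> next hop ISP-GW.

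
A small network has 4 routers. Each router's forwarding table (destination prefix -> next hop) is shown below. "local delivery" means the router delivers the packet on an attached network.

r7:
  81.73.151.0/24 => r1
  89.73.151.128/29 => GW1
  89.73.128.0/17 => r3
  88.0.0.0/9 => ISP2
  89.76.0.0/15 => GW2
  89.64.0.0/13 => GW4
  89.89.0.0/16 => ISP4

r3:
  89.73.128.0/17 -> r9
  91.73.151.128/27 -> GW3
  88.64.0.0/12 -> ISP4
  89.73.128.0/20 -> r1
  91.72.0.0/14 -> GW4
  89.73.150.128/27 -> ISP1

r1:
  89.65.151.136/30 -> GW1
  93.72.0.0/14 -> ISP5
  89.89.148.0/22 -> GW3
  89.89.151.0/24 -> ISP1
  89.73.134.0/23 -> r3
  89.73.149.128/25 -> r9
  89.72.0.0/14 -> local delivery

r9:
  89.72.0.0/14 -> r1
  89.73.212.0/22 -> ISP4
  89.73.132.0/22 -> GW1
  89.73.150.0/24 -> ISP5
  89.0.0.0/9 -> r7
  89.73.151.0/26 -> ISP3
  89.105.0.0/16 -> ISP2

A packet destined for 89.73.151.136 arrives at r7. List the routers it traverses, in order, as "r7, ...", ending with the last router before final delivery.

r7, r3, r9, r1

At r7: longest match for 89.73.151.136 is 89.73.128.0/17 -> r3
At r3: longest match for 89.73.151.136 is 89.73.128.0/17 -> r9
At r9: longest match for 89.73.151.136 is 89.72.0.0/14 -> r1
At r1: longest match for 89.73.151.136 is 89.72.0.0/14 -> local delivery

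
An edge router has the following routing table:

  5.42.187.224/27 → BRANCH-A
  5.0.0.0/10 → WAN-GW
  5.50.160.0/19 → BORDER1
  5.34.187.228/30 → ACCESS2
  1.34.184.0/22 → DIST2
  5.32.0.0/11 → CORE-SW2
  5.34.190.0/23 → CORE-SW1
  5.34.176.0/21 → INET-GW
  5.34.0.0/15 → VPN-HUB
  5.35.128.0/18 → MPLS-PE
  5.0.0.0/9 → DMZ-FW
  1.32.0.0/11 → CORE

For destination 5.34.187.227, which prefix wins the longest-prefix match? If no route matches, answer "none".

5.34.0.0/15

Entries matching 5.34.187.227:
  5.0.0.0/9 (5.0.0.0 - 5.127.255.255)
  5.0.0.0/10 (5.0.0.0 - 5.63.255.255)
  5.32.0.0/11 (5.32.0.0 - 5.63.255.255)
  5.34.0.0/15 (5.34.0.0 - 5.35.255.255)
Most specific is 5.34.0.0/15.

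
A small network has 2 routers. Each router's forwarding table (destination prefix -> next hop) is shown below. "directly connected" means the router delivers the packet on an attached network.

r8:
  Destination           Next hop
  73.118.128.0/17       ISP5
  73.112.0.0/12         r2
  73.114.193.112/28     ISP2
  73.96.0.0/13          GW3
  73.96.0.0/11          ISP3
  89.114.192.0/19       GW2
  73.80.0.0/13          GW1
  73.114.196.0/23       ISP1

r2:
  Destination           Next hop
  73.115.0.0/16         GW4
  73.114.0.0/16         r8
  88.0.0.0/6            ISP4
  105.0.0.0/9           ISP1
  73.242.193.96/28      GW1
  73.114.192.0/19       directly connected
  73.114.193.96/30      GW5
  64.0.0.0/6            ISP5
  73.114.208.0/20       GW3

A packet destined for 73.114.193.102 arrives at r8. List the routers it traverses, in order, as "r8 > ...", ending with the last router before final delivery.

r8 > r2

At r8: longest match for 73.114.193.102 is 73.112.0.0/12 -> r2
At r2: longest match for 73.114.193.102 is 73.114.192.0/19 -> directly connected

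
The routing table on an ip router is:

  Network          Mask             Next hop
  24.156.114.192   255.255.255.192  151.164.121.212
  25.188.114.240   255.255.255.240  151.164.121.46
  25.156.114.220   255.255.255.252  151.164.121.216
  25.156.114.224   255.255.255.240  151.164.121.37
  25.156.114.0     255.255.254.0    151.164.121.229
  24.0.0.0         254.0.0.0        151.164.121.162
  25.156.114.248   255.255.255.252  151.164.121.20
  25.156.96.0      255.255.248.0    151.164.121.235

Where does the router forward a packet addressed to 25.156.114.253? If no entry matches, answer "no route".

151.164.121.229

Routes whose prefix contains 25.156.114.253:
  24.0.0.0/7 (24.0.0.0 - 25.255.255.255) -> 151.164.121.162
  25.156.114.0/23 (25.156.114.0 - 25.156.115.255) -> 151.164.121.229
More-specific entries that do NOT match:
  25.156.114.220/30 (25.156.114.220 - 25.156.114.223) does not contain 25.156.114.253
  25.156.114.248/30 (25.156.114.248 - 25.156.114.251) does not contain 25.156.114.253
  25.188.114.240/28 (25.188.114.240 - 25.188.114.255) does not contain 25.156.114.253
  25.156.114.224/28 (25.156.114.224 - 25.156.114.239) does not contain 25.156.114.253
  24.156.114.192/26 (24.156.114.192 - 24.156.114.255) does not contain 25.156.114.253
Longest matching prefix is /23 -> next hop 151.164.121.229.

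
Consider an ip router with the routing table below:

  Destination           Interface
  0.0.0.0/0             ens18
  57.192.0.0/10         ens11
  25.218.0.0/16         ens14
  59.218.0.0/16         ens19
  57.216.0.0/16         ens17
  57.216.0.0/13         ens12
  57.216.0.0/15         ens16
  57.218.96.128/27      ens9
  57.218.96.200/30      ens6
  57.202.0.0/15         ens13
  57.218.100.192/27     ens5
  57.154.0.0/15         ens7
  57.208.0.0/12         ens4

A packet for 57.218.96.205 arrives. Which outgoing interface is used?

Routes whose prefix contains 57.218.96.205:
  0.0.0.0/0 (default, matches everything) -> ens18
  57.192.0.0/10 (57.192.0.0 - 57.255.255.255) -> ens11
  57.208.0.0/12 (57.208.0.0 - 57.223.255.255) -> ens4
  57.216.0.0/13 (57.216.0.0 - 57.223.255.255) -> ens12
More-specific entries that do NOT match:
  57.218.96.200/30 (57.218.96.200 - 57.218.96.203) does not contain 57.218.96.205
  57.218.96.128/27 (57.218.96.128 - 57.218.96.159) does not contain 57.218.96.205
  57.218.100.192/27 (57.218.100.192 - 57.218.100.223) does not contain 57.218.96.205
  25.218.0.0/16 (25.218.0.0 - 25.218.255.255) does not contain 57.218.96.205
  59.218.0.0/16 (59.218.0.0 - 59.218.255.255) does not contain 57.218.96.205
  57.216.0.0/16 (57.216.0.0 - 57.216.255.255) does not contain 57.218.96.205
  57.216.0.0/15 (57.216.0.0 - 57.217.255.255) does not contain 57.218.96.205
  57.202.0.0/15 (57.202.0.0 - 57.203.255.255) does not contain 57.218.96.205
  57.154.0.0/15 (57.154.0.0 - 57.155.255.255) does not contain 57.218.96.205
Longest matching prefix is /13 -> interface ens12.

ens12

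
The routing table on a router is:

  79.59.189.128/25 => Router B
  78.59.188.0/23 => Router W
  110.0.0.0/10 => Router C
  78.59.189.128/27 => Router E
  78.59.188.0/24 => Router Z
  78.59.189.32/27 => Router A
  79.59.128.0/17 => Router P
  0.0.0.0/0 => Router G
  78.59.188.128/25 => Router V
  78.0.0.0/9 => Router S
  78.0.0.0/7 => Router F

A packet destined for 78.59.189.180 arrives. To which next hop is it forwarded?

Router W

Routes whose prefix contains 78.59.189.180:
  0.0.0.0/0 (default, matches everything) -> Router G
  78.0.0.0/7 (78.0.0.0 - 79.255.255.255) -> Router F
  78.0.0.0/9 (78.0.0.0 - 78.127.255.255) -> Router S
  78.59.188.0/23 (78.59.188.0 - 78.59.189.255) -> Router W
More-specific entries that do NOT match:
  78.59.189.128/27 (78.59.189.128 - 78.59.189.159) does not contain 78.59.189.180
  78.59.189.32/27 (78.59.189.32 - 78.59.189.63) does not contain 78.59.189.180
  79.59.189.128/25 (79.59.189.128 - 79.59.189.255) does not contain 78.59.189.180
  78.59.188.128/25 (78.59.188.128 - 78.59.188.255) does not contain 78.59.189.180
  78.59.188.0/24 (78.59.188.0 - 78.59.188.255) does not contain 78.59.189.180
Longest matching prefix is /23 -> next hop Router W.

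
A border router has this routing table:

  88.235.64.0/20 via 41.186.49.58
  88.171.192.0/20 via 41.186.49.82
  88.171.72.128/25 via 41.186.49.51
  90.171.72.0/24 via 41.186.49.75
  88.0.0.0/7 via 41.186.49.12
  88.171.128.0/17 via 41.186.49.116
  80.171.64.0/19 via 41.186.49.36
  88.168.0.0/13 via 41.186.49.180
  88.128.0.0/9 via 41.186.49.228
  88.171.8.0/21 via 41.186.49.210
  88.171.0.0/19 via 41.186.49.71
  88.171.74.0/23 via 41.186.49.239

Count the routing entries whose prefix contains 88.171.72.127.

Prefixes containing 88.171.72.127:
  88.0.0.0/7 (88.0.0.0 - 89.255.255.255)
  88.128.0.0/9 (88.128.0.0 - 88.255.255.255)
  88.168.0.0/13 (88.168.0.0 - 88.175.255.255)
Total matching entries: 3.

3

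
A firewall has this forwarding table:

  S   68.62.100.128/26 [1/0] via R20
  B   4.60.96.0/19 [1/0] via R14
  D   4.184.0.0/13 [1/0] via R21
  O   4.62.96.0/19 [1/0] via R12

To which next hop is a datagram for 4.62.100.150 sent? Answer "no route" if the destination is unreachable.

Routes whose prefix contains 4.62.100.150:
  4.62.96.0/19 (4.62.96.0 - 4.62.127.255) -> R12
More-specific entries that do NOT match:
  68.62.100.128/26 (68.62.100.128 - 68.62.100.191) does not contain 4.62.100.150
Longest matching prefix is /19 -> next hop R12.

R12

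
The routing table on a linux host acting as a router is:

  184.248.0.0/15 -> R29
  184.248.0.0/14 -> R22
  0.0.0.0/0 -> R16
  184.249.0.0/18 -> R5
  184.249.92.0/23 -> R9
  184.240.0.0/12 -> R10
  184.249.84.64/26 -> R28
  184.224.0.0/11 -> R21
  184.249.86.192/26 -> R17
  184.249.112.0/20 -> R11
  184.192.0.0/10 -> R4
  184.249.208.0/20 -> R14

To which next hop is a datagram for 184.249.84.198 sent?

R29

Routes whose prefix contains 184.249.84.198:
  0.0.0.0/0 (default, matches everything) -> R16
  184.192.0.0/10 (184.192.0.0 - 184.255.255.255) -> R4
  184.224.0.0/11 (184.224.0.0 - 184.255.255.255) -> R21
  184.240.0.0/12 (184.240.0.0 - 184.255.255.255) -> R10
  184.248.0.0/14 (184.248.0.0 - 184.251.255.255) -> R22
  184.248.0.0/15 (184.248.0.0 - 184.249.255.255) -> R29
More-specific entries that do NOT match:
  184.249.84.64/26 (184.249.84.64 - 184.249.84.127) does not contain 184.249.84.198
  184.249.86.192/26 (184.249.86.192 - 184.249.86.255) does not contain 184.249.84.198
  184.249.92.0/23 (184.249.92.0 - 184.249.93.255) does not contain 184.249.84.198
  184.249.112.0/20 (184.249.112.0 - 184.249.127.255) does not contain 184.249.84.198
  184.249.208.0/20 (184.249.208.0 - 184.249.223.255) does not contain 184.249.84.198
  184.249.0.0/18 (184.249.0.0 - 184.249.63.255) does not contain 184.249.84.198
Longest matching prefix is /15 -> next hop R29.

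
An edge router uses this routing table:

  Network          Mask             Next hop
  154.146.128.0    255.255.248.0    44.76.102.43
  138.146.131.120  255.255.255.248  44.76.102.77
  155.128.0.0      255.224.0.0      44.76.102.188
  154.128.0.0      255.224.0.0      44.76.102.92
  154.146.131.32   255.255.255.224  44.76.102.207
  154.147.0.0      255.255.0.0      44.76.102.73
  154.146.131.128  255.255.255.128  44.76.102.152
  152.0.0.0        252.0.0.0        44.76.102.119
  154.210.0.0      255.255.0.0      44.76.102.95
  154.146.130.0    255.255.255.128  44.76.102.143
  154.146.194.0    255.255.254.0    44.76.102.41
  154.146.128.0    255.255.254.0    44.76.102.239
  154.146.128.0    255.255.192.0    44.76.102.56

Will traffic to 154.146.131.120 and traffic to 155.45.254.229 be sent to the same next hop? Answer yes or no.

no

154.146.131.120: longest match 154.146.128.0/21 -> 44.76.102.43
155.45.254.229: longest match 152.0.0.0/6 -> 44.76.102.119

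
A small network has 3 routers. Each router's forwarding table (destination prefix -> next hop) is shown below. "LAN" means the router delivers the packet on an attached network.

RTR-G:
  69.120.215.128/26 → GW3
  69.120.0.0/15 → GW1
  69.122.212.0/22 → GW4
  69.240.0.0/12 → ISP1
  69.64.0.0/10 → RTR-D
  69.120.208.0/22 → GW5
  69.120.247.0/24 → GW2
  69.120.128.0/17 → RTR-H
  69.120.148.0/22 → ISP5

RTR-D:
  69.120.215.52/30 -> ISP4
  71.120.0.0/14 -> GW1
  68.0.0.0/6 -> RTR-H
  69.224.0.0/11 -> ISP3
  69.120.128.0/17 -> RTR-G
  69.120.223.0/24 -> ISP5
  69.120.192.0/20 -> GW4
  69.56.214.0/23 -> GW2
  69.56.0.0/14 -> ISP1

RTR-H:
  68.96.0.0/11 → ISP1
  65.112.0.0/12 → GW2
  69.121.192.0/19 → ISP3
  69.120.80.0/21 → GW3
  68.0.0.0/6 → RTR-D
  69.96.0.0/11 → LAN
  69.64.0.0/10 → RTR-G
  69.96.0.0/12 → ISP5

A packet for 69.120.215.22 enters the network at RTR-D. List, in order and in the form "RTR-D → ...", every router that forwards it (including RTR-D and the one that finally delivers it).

At RTR-D: longest match for 69.120.215.22 is 69.120.128.0/17 -> RTR-G
At RTR-G: longest match for 69.120.215.22 is 69.120.128.0/17 -> RTR-H
At RTR-H: longest match for 69.120.215.22 is 69.96.0.0/11 -> LAN

RTR-D → RTR-G → RTR-H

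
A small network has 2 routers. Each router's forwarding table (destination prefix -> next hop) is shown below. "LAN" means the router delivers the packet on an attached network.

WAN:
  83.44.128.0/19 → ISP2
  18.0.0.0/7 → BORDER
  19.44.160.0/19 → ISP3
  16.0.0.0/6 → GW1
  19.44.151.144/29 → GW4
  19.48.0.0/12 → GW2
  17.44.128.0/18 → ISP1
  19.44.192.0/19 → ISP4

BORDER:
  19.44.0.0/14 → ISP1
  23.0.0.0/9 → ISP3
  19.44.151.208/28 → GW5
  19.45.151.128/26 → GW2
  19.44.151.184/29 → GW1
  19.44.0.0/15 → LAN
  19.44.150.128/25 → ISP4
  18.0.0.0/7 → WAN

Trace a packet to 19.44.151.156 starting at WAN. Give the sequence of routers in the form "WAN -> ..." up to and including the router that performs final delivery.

At WAN: longest match for 19.44.151.156 is 18.0.0.0/7 -> BORDER
At BORDER: longest match for 19.44.151.156 is 19.44.0.0/15 -> LAN

WAN -> BORDER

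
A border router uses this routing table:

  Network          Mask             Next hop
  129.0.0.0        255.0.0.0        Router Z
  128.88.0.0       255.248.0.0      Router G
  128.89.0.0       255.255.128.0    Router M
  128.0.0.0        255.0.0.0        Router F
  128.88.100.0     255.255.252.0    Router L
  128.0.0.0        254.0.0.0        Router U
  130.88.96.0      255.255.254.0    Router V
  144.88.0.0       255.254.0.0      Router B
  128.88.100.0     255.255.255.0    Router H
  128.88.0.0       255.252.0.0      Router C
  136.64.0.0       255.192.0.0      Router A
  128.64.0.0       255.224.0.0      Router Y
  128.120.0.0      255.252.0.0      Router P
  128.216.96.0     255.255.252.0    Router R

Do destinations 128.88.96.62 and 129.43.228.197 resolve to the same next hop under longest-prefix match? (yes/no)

128.88.96.62: longest match 128.88.0.0/14 -> Router C
129.43.228.197: longest match 129.0.0.0/8 -> Router Z

no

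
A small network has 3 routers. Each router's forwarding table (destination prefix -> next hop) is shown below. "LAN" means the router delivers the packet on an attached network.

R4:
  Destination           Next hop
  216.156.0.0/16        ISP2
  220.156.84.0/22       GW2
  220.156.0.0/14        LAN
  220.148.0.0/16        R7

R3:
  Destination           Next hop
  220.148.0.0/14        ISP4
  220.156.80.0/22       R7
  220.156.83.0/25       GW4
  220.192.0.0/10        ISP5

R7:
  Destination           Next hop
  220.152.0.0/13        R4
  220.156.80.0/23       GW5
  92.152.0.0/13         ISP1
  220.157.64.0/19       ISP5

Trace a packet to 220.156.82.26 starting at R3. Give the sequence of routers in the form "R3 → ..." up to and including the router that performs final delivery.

At R3: longest match for 220.156.82.26 is 220.156.80.0/22 -> R7
At R7: longest match for 220.156.82.26 is 220.152.0.0/13 -> R4
At R4: longest match for 220.156.82.26 is 220.156.0.0/14 -> LAN

R3 → R7 → R4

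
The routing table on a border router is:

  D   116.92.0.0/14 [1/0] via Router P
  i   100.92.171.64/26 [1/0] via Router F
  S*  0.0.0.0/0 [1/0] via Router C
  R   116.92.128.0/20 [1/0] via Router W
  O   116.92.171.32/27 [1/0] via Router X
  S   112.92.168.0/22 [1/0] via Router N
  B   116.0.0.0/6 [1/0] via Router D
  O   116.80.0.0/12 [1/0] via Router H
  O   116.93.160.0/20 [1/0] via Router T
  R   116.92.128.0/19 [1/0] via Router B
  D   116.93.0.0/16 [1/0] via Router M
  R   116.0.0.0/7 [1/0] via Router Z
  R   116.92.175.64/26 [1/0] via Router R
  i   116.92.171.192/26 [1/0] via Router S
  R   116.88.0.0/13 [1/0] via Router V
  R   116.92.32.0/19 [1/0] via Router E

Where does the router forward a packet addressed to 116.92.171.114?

Routes whose prefix contains 116.92.171.114:
  0.0.0.0/0 (default, matches everything) -> Router C
  116.0.0.0/6 (116.0.0.0 - 119.255.255.255) -> Router D
  116.0.0.0/7 (116.0.0.0 - 117.255.255.255) -> Router Z
  116.80.0.0/12 (116.80.0.0 - 116.95.255.255) -> Router H
  116.88.0.0/13 (116.88.0.0 - 116.95.255.255) -> Router V
  116.92.0.0/14 (116.92.0.0 - 116.95.255.255) -> Router P
More-specific entries that do NOT match:
  116.92.171.32/27 (116.92.171.32 - 116.92.171.63) does not contain 116.92.171.114
  100.92.171.64/26 (100.92.171.64 - 100.92.171.127) does not contain 116.92.171.114
  116.92.175.64/26 (116.92.175.64 - 116.92.175.127) does not contain 116.92.171.114
  116.92.171.192/26 (116.92.171.192 - 116.92.171.255) does not contain 116.92.171.114
  112.92.168.0/22 (112.92.168.0 - 112.92.171.255) does not contain 116.92.171.114
  116.92.128.0/20 (116.92.128.0 - 116.92.143.255) does not contain 116.92.171.114
  116.93.160.0/20 (116.93.160.0 - 116.93.175.255) does not contain 116.92.171.114
  116.92.128.0/19 (116.92.128.0 - 116.92.159.255) does not contain 116.92.171.114
  116.92.32.0/19 (116.92.32.0 - 116.92.63.255) does not contain 116.92.171.114
  116.93.0.0/16 (116.93.0.0 - 116.93.255.255) does not contain 116.92.171.114
Longest matching prefix is /14 -> next hop Router P.

Router P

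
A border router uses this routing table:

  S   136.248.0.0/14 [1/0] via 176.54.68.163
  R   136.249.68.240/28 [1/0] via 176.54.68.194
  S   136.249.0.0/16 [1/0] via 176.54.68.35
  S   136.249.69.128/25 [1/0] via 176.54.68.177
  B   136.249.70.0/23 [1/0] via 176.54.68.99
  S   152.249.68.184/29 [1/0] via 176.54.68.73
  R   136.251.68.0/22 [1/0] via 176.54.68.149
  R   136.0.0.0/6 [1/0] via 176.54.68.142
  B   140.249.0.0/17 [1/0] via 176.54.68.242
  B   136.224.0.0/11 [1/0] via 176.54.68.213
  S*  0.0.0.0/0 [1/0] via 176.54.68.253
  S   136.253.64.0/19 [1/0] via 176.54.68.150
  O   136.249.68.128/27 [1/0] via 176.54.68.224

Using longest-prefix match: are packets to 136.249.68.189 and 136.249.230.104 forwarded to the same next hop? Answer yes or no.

yes

136.249.68.189: longest match 136.249.0.0/16 -> 176.54.68.35
136.249.230.104: longest match 136.249.0.0/16 -> 176.54.68.35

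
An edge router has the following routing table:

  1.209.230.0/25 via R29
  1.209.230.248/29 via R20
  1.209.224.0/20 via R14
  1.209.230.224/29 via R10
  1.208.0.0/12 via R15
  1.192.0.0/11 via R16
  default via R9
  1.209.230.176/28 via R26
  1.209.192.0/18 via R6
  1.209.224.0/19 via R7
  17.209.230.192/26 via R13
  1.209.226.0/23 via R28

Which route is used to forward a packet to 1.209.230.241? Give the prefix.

1.209.224.0/20

Entries matching 1.209.230.241:
  0.0.0.0/0 (default, matches everything)
  1.192.0.0/11 (1.192.0.0 - 1.223.255.255)
  1.208.0.0/12 (1.208.0.0 - 1.223.255.255)
  1.209.192.0/18 (1.209.192.0 - 1.209.255.255)
  1.209.224.0/19 (1.209.224.0 - 1.209.255.255)
  1.209.224.0/20 (1.209.224.0 - 1.209.239.255)
Most specific is 1.209.224.0/20.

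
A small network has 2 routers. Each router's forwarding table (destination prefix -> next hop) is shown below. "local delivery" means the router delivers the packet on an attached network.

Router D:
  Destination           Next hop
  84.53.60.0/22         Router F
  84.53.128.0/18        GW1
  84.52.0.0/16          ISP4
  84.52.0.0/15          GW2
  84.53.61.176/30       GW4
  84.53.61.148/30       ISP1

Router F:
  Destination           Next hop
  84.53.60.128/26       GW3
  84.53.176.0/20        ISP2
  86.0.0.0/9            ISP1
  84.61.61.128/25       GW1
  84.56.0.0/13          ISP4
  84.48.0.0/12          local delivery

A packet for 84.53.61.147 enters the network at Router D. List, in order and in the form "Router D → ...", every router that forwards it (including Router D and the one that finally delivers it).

Router D → Router F

At Router D: longest match for 84.53.61.147 is 84.53.60.0/22 -> Router F
At Router F: longest match for 84.53.61.147 is 84.48.0.0/12 -> local delivery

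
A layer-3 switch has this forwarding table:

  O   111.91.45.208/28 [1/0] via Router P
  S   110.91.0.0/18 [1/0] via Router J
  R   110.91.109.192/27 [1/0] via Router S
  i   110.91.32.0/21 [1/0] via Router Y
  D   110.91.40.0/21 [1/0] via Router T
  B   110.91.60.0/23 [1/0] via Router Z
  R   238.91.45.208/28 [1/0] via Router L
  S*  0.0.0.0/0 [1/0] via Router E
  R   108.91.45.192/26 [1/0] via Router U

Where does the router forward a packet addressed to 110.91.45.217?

Routes whose prefix contains 110.91.45.217:
  0.0.0.0/0 (default, matches everything) -> Router E
  110.91.0.0/18 (110.91.0.0 - 110.91.63.255) -> Router J
  110.91.40.0/21 (110.91.40.0 - 110.91.47.255) -> Router T
More-specific entries that do NOT match:
  111.91.45.208/28 (111.91.45.208 - 111.91.45.223) does not contain 110.91.45.217
  238.91.45.208/28 (238.91.45.208 - 238.91.45.223) does not contain 110.91.45.217
  110.91.109.192/27 (110.91.109.192 - 110.91.109.223) does not contain 110.91.45.217
  108.91.45.192/26 (108.91.45.192 - 108.91.45.255) does not contain 110.91.45.217
  110.91.60.0/23 (110.91.60.0 - 110.91.61.255) does not contain 110.91.45.217
Longest matching prefix is /21 -> next hop Router T.

Router T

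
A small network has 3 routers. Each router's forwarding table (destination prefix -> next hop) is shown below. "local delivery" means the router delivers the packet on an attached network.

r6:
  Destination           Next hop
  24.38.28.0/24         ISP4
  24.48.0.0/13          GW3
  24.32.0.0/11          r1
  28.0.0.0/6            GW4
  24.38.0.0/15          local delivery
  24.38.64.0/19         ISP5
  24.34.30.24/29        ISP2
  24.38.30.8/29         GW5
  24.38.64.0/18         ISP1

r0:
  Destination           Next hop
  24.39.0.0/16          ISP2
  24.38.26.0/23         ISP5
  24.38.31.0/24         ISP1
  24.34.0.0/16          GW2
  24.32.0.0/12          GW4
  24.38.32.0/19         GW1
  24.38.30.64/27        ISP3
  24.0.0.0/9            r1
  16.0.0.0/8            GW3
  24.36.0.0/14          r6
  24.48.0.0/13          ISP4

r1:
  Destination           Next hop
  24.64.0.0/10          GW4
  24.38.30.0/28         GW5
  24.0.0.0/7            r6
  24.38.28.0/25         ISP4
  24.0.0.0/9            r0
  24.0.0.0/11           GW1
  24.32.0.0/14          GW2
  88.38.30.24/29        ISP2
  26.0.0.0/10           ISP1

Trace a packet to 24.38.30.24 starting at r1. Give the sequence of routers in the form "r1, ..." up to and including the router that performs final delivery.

r1, r0, r6

At r1: longest match for 24.38.30.24 is 24.0.0.0/9 -> r0
At r0: longest match for 24.38.30.24 is 24.36.0.0/14 -> r6
At r6: longest match for 24.38.30.24 is 24.38.0.0/15 -> local delivery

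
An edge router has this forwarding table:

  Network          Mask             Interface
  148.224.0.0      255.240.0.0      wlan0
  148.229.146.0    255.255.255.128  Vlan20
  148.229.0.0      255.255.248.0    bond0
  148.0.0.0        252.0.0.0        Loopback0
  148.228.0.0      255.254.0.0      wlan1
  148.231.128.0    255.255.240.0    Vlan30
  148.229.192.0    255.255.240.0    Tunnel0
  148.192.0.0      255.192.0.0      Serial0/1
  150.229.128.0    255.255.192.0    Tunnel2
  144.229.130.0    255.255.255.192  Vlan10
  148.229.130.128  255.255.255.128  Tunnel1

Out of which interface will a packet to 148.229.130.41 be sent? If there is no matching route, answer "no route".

Routes whose prefix contains 148.229.130.41:
  148.0.0.0/6 (148.0.0.0 - 151.255.255.255) -> Loopback0
  148.192.0.0/10 (148.192.0.0 - 148.255.255.255) -> Serial0/1
  148.224.0.0/12 (148.224.0.0 - 148.239.255.255) -> wlan0
  148.228.0.0/15 (148.228.0.0 - 148.229.255.255) -> wlan1
More-specific entries that do NOT match:
  144.229.130.0/26 (144.229.130.0 - 144.229.130.63) does not contain 148.229.130.41
  148.229.146.0/25 (148.229.146.0 - 148.229.146.127) does not contain 148.229.130.41
  148.229.130.128/25 (148.229.130.128 - 148.229.130.255) does not contain 148.229.130.41
  148.229.0.0/21 (148.229.0.0 - 148.229.7.255) does not contain 148.229.130.41
  148.231.128.0/20 (148.231.128.0 - 148.231.143.255) does not contain 148.229.130.41
  148.229.192.0/20 (148.229.192.0 - 148.229.207.255) does not contain 148.229.130.41
  150.229.128.0/18 (150.229.128.0 - 150.229.191.255) does not contain 148.229.130.41
Longest matching prefix is /15 -> interface wlan1.

wlan1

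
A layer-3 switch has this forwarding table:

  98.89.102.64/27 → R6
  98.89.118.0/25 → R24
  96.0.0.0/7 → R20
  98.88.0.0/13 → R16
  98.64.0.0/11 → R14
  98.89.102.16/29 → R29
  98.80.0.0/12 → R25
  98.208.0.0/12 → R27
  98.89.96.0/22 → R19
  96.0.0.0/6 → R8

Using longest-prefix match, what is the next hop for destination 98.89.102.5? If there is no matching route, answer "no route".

R16

Routes whose prefix contains 98.89.102.5:
  96.0.0.0/6 (96.0.0.0 - 99.255.255.255) -> R8
  98.64.0.0/11 (98.64.0.0 - 98.95.255.255) -> R14
  98.80.0.0/12 (98.80.0.0 - 98.95.255.255) -> R25
  98.88.0.0/13 (98.88.0.0 - 98.95.255.255) -> R16
More-specific entries that do NOT match:
  98.89.102.16/29 (98.89.102.16 - 98.89.102.23) does not contain 98.89.102.5
  98.89.102.64/27 (98.89.102.64 - 98.89.102.95) does not contain 98.89.102.5
  98.89.118.0/25 (98.89.118.0 - 98.89.118.127) does not contain 98.89.102.5
  98.89.96.0/22 (98.89.96.0 - 98.89.99.255) does not contain 98.89.102.5
Longest matching prefix is /13 -> next hop R16.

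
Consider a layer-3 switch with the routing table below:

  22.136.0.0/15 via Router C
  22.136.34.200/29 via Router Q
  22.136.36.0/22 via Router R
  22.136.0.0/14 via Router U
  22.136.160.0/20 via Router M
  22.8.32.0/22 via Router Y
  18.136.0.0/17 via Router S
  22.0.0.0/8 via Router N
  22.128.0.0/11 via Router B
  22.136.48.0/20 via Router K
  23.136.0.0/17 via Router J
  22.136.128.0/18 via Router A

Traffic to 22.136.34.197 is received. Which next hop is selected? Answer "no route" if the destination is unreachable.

Routes whose prefix contains 22.136.34.197:
  22.0.0.0/8 (22.0.0.0 - 22.255.255.255) -> Router N
  22.128.0.0/11 (22.128.0.0 - 22.159.255.255) -> Router B
  22.136.0.0/14 (22.136.0.0 - 22.139.255.255) -> Router U
  22.136.0.0/15 (22.136.0.0 - 22.137.255.255) -> Router C
More-specific entries that do NOT match:
  22.136.34.200/29 (22.136.34.200 - 22.136.34.207) does not contain 22.136.34.197
  22.136.36.0/22 (22.136.36.0 - 22.136.39.255) does not contain 22.136.34.197
  22.8.32.0/22 (22.8.32.0 - 22.8.35.255) does not contain 22.136.34.197
  22.136.160.0/20 (22.136.160.0 - 22.136.175.255) does not contain 22.136.34.197
  22.136.48.0/20 (22.136.48.0 - 22.136.63.255) does not contain 22.136.34.197
  22.136.128.0/18 (22.136.128.0 - 22.136.191.255) does not contain 22.136.34.197
  18.136.0.0/17 (18.136.0.0 - 18.136.127.255) does not contain 22.136.34.197
  23.136.0.0/17 (23.136.0.0 - 23.136.127.255) does not contain 22.136.34.197
Longest matching prefix is /15 -> next hop Router C.

Router C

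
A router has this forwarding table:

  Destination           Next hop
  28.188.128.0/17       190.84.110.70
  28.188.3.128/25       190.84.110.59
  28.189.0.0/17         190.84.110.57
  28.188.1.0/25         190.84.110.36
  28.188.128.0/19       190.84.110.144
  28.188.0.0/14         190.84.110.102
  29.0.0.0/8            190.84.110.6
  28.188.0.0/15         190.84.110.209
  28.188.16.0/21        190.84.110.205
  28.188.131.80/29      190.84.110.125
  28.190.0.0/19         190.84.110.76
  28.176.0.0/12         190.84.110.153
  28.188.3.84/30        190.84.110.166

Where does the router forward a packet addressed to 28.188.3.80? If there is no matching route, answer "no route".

Routes whose prefix contains 28.188.3.80:
  28.176.0.0/12 (28.176.0.0 - 28.191.255.255) -> 190.84.110.153
  28.188.0.0/14 (28.188.0.0 - 28.191.255.255) -> 190.84.110.102
  28.188.0.0/15 (28.188.0.0 - 28.189.255.255) -> 190.84.110.209
More-specific entries that do NOT match:
  28.188.3.84/30 (28.188.3.84 - 28.188.3.87) does not contain 28.188.3.80
  28.188.131.80/29 (28.188.131.80 - 28.188.131.87) does not contain 28.188.3.80
  28.188.3.128/25 (28.188.3.128 - 28.188.3.255) does not contain 28.188.3.80
  28.188.1.0/25 (28.188.1.0 - 28.188.1.127) does not contain 28.188.3.80
  28.188.16.0/21 (28.188.16.0 - 28.188.23.255) does not contain 28.188.3.80
  28.188.128.0/19 (28.188.128.0 - 28.188.159.255) does not contain 28.188.3.80
  28.190.0.0/19 (28.190.0.0 - 28.190.31.255) does not contain 28.188.3.80
  28.188.128.0/17 (28.188.128.0 - 28.188.255.255) does not contain 28.188.3.80
  28.189.0.0/17 (28.189.0.0 - 28.189.127.255) does not contain 28.188.3.80
Longest matching prefix is /15 -> next hop 190.84.110.209.

190.84.110.209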